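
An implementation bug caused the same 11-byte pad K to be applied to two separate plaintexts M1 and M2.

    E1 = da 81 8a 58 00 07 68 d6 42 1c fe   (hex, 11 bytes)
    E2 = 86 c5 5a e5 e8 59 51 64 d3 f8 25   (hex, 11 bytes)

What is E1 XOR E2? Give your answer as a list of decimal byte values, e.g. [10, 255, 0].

E1 ⊕ E2 = (M1 ⊕ K) ⊕ (M2 ⊕ K) = M1 ⊕ M2 — the shared key cancels under XOR.
11011010 xor 10000110 = 01011100
10000001 xor 11000101 = 01000100
10001010 xor 01011010 = 11010000
01011000 xor 11100101 = 10111101
00000000 xor 11101000 = 11101000
00000111 xor 01011001 = 01011110
01101000 xor 01010001 = 00111001
11010110 xor 01100100 = 10110010
01000010 xor 11010011 = 10010001
00011100 xor 11111000 = 11100100
11111110 xor 00100101 = 11011011

[92, 68, 208, 189, 232, 94, 57, 178, 145, 228, 219]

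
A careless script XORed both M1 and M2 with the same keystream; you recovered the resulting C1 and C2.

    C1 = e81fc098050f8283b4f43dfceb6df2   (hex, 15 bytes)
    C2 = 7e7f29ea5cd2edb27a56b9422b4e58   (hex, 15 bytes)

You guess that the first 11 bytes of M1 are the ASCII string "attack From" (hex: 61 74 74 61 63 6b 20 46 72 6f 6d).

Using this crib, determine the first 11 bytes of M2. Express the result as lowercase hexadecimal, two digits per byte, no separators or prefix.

First, C1 ⊕ C2 = (M1 ⊕ K) ⊕ (M2 ⊕ K) = M1 ⊕ M2, so the key drops out. Then M2 = (M1 ⊕ M2) ⊕ M1 over the first 11 bytes.
byte 0: (e8 ⊕ 7e) ⊕ 61 = 96 ⊕ 61 = f7
byte 1: (1f ⊕ 7f) ⊕ 74 = 60 ⊕ 74 = 14
byte 2: (c0 ⊕ 29) ⊕ 74 = e9 ⊕ 74 = 9d
byte 3: (98 ⊕ ea) ⊕ 61 = 72 ⊕ 61 = 13
byte 4: (05 ⊕ 5c) ⊕ 63 = 59 ⊕ 63 = 3a
byte 5: (0f ⊕ d2) ⊕ 6b = dd ⊕ 6b = b6
byte 6: (82 ⊕ ed) ⊕ 20 = 6f ⊕ 20 = 4f
byte 7: (83 ⊕ b2) ⊕ 46 = 31 ⊕ 46 = 77
byte 8: (b4 ⊕ 7a) ⊕ 72 = ce ⊕ 72 = bc
byte 9: (f4 ⊕ 56) ⊕ 6f = a2 ⊕ 6f = cd
byte 10: (3d ⊕ b9) ⊕ 6d = 84 ⊕ 6d = e9

f7149d133ab64f77bccde9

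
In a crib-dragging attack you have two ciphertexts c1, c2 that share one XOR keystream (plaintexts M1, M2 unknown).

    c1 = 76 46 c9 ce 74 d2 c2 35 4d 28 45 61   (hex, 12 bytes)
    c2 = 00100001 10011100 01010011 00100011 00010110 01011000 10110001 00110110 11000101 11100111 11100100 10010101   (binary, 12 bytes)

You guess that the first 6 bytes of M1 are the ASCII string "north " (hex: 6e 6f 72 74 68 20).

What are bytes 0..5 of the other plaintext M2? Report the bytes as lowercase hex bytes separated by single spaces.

39 b5 e8 99 0a aa

First, c1 ⊕ c2 = (M1 ⊕ K) ⊕ (M2 ⊕ K) = M1 ⊕ M2, so the key drops out. Then M2 = (M1 ⊕ M2) ⊕ M1 over the first 6 bytes.
byte 0: (76 ⊕ 21) ⊕ 6e = 57 ⊕ 6e = 39
byte 1: (46 ⊕ 9c) ⊕ 6f = da ⊕ 6f = b5
byte 2: (c9 ⊕ 53) ⊕ 72 = 9a ⊕ 72 = e8
byte 3: (ce ⊕ 23) ⊕ 74 = ed ⊕ 74 = 99
byte 4: (74 ⊕ 16) ⊕ 68 = 62 ⊕ 68 = 0a
byte 5: (d2 ⊕ 58) ⊕ 20 = 8a ⊕ 20 = aa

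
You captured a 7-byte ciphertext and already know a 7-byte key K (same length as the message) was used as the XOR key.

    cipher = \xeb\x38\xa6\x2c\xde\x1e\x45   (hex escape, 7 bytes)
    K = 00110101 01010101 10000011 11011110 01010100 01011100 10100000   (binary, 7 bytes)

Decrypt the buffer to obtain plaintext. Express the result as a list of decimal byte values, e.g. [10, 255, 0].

11101011 XOR 00110101 = 11011110
00111000 XOR 01010101 = 01101101
10100110 XOR 10000011 = 00100101
00101100 XOR 11011110 = 11110010
11011110 XOR 01010100 = 10001010
00011110 XOR 01011100 = 01000010
01000101 XOR 10100000 = 11100101

[222, 109, 37, 242, 138, 66, 229]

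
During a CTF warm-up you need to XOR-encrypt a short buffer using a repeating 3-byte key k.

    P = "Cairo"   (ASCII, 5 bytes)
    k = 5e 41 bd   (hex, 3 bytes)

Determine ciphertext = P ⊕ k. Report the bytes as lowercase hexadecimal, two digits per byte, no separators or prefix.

The 3-byte key repeats, so the effective keystream is 5e 41 bd 5e 41.
byte 0: 01000011 ⊕ 01011110 = 00011101
byte 1: 01100001 ⊕ 01000001 = 00100000
byte 2: 01101001 ⊕ 10111101 = 11010100
byte 3: 01110010 ⊕ 01011110 = 00101100
byte 4: 01101111 ⊕ 01000001 = 00101110

1d20d42c2e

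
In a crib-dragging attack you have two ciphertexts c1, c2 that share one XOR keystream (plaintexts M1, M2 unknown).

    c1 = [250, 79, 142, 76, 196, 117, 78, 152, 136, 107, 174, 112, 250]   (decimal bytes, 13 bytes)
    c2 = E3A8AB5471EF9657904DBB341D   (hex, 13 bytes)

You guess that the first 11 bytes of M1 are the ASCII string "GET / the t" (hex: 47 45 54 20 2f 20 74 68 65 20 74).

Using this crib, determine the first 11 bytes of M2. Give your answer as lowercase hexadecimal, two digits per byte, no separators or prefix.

5ea271389abaaca77d0661

First, c1 ⊕ c2 = (M1 ⊕ K) ⊕ (M2 ⊕ K) = M1 ⊕ M2, so the key drops out. Then M2 = (M1 ⊕ M2) ⊕ M1 over the first 11 bytes.
byte 0: (fa ^ e3) ^ 47 = 19 ^ 47 = 5e
byte 1: (4f ^ a8) ^ 45 = e7 ^ 45 = a2
byte 2: (8e ^ ab) ^ 54 = 25 ^ 54 = 71
byte 3: (4c ^ 54) ^ 20 = 18 ^ 20 = 38
byte 4: (c4 ^ 71) ^ 2f = b5 ^ 2f = 9a
byte 5: (75 ^ ef) ^ 20 = 9a ^ 20 = ba
byte 6: (4e ^ 96) ^ 74 = d8 ^ 74 = ac
byte 7: (98 ^ 57) ^ 68 = cf ^ 68 = a7
byte 8: (88 ^ 90) ^ 65 = 18 ^ 65 = 7d
byte 9: (6b ^ 4d) ^ 20 = 26 ^ 20 = 06
byte 10: (ae ^ bb) ^ 74 = 15 ^ 74 = 61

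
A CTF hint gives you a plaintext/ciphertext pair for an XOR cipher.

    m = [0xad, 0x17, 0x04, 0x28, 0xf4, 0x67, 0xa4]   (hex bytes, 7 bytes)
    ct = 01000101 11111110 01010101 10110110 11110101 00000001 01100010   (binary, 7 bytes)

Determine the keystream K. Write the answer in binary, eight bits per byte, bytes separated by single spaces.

Since ct = m ⊕ K, XORing both sides with m gives K = m ⊕ ct.
byte 0: ad ⊕ 45 = e8
byte 1: 17 ⊕ fe = e9
byte 2: 04 ⊕ 55 = 51
byte 3: 28 ⊕ b6 = 9e
byte 4: f4 ⊕ f5 = 01
byte 5: 67 ⊕ 01 = 66
byte 6: a4 ⊕ 62 = c6

11101000 11101001 01010001 10011110 00000001 01100110 11000110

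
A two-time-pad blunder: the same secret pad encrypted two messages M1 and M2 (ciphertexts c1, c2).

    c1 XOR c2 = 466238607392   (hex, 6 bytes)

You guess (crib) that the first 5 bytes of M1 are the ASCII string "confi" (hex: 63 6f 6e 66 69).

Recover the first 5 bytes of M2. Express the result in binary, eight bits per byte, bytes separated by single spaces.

Since c1 ⊕ c2 = M1 ⊕ M2, XORing with the guessed M1 bytes yields the corresponding M2 bytes: M2 = (c1 ⊕ c2) ⊕ M1.
01000110 XOR 01100011 = 00100101
01100010 XOR 01101111 = 00001101
00111000 XOR 01101110 = 01010110
01100000 XOR 01100110 = 00000110
01110011 XOR 01101001 = 00011010

00100101 00001101 01010110 00000110 00011010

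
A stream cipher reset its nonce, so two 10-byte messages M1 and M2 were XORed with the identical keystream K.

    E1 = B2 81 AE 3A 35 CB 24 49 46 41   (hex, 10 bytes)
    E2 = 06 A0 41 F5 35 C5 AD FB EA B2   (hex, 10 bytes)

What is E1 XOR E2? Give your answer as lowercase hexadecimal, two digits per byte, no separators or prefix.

b421efcf000e89b2acf3

E1 ⊕ E2 = (M1 ⊕ K) ⊕ (M2 ⊕ K) = M1 ⊕ M2 — the shared key cancels under XOR.
byte 0: b2 ^ 06 = b4
byte 1: 81 ^ a0 = 21
byte 2: ae ^ 41 = ef
byte 3: 3a ^ f5 = cf
byte 4: 35 ^ 35 = 00
byte 5: cb ^ c5 = 0e
byte 6: 24 ^ ad = 89
byte 7: 49 ^ fb = b2
byte 8: 46 ^ ea = ac
byte 9: 41 ^ b2 = f3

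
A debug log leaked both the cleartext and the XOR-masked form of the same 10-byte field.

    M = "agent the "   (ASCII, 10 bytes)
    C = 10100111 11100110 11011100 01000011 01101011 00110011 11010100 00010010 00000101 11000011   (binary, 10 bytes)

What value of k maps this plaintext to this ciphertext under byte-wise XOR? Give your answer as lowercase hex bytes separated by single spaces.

c6 81 b9 2d 1f 13 a0 7a 60 e3

Since C = M ⊕ k, XORing both sides with M gives k = M ⊕ C.
byte 0: 01100001 ^ 10100111 = 11000110
byte 1: 01100111 ^ 11100110 = 10000001
byte 2: 01100101 ^ 11011100 = 10111001
byte 3: 01101110 ^ 01000011 = 00101101
byte 4: 01110100 ^ 01101011 = 00011111
byte 5: 00100000 ^ 00110011 = 00010011
byte 6: 01110100 ^ 11010100 = 10100000
byte 7: 01101000 ^ 00010010 = 01111010
byte 8: 01100101 ^ 00000101 = 01100000
byte 9: 00100000 ^ 11000011 = 11100011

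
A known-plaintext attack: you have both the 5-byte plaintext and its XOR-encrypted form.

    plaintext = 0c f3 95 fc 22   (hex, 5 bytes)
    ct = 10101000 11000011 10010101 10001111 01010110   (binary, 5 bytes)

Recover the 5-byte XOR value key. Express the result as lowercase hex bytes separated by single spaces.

Since ct = plaintext ⊕ key, XORing both sides with plaintext gives key = plaintext ⊕ ct.
byte 0: 0c ^ a8 = a4
byte 1: f3 ^ c3 = 30
byte 2: 95 ^ 95 = 00
byte 3: fc ^ 8f = 73
byte 4: 22 ^ 56 = 74

a4 30 00 73 74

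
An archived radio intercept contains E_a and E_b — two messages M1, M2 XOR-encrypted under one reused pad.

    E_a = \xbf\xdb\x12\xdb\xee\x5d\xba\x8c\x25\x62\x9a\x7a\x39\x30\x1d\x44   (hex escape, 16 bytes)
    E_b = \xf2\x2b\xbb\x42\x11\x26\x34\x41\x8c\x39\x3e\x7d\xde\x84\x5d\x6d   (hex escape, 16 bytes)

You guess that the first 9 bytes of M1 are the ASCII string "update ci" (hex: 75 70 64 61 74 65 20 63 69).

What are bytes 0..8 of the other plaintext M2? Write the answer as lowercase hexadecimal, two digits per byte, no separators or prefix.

3880cdf88b1eaeaec0

First, E_a ⊕ E_b = (M1 ⊕ K) ⊕ (M2 ⊕ K) = M1 ⊕ M2, so the key drops out. Then M2 = (M1 ⊕ M2) ⊕ M1 over the first 9 bytes.
byte 0: (bf ⊕ f2) ⊕ 75 = 4d ⊕ 75 = 38
byte 1: (db ⊕ 2b) ⊕ 70 = f0 ⊕ 70 = 80
byte 2: (12 ⊕ bb) ⊕ 64 = a9 ⊕ 64 = cd
byte 3: (db ⊕ 42) ⊕ 61 = 99 ⊕ 61 = f8
byte 4: (ee ⊕ 11) ⊕ 74 = ff ⊕ 74 = 8b
byte 5: (5d ⊕ 26) ⊕ 65 = 7b ⊕ 65 = 1e
byte 6: (ba ⊕ 34) ⊕ 20 = 8e ⊕ 20 = ae
byte 7: (8c ⊕ 41) ⊕ 63 = cd ⊕ 63 = ae
byte 8: (25 ⊕ 8c) ⊕ 69 = a9 ⊕ 69 = c0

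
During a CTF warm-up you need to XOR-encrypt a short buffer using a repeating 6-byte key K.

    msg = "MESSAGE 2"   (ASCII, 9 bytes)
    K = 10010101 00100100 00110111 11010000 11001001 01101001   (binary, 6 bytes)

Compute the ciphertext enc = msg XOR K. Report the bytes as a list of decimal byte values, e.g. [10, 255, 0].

The 6-byte key repeats, so the effective keystream is 95 24 37 d0 c9 69 95 24 37.
byte 0: 4d ^ 95 = d8
byte 1: 45 ^ 24 = 61
byte 2: 53 ^ 37 = 64
byte 3: 53 ^ d0 = 83
byte 4: 41 ^ c9 = 88
byte 5: 47 ^ 69 = 2e
byte 6: 45 ^ 95 = d0
byte 7: 20 ^ 24 = 04
byte 8: 32 ^ 37 = 05

[216, 97, 100, 131, 136, 46, 208, 4, 5]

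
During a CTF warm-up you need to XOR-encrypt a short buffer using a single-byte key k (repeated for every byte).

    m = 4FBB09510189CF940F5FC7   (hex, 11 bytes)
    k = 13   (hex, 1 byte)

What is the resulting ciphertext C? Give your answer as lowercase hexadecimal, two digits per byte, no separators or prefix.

5ca81a42129adc871c4cd4

The 1-byte key repeats, so the effective keystream is 13 13 13 13 13 13 13 13 13 13 13.
byte 0:  79 ⊕  19 =  92
byte 1: 187 ⊕  19 = 168
byte 2:   9 ⊕  19 =  26
byte 3:  81 ⊕  19 =  66
byte 4:   1 ⊕  19 =  18
byte 5: 137 ⊕  19 = 154
byte 6: 207 ⊕  19 = 220
byte 7: 148 ⊕  19 = 135
byte 8:  15 ⊕  19 =  28
byte 9:  95 ⊕  19 =  76
byte 10: 199 ⊕  19 = 212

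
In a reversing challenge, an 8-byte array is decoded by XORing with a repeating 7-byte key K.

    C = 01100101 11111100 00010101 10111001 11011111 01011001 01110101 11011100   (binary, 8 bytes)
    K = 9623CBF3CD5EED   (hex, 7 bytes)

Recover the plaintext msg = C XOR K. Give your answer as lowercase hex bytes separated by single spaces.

The 7-byte key repeats, so the effective keystream is 96 23 cb f3 cd 5e ed 96.
byte 0: 01100101 xor 10010110 = 11110011
byte 1: 11111100 xor 00100011 = 11011111
byte 2: 00010101 xor 11001011 = 11011110
byte 3: 10111001 xor 11110011 = 01001010
byte 4: 11011111 xor 11001101 = 00010010
byte 5: 01011001 xor 01011110 = 00000111
byte 6: 01110101 xor 11101101 = 10011000
byte 7: 11011100 xor 10010110 = 01001010

f3 df de 4a 12 07 98 4a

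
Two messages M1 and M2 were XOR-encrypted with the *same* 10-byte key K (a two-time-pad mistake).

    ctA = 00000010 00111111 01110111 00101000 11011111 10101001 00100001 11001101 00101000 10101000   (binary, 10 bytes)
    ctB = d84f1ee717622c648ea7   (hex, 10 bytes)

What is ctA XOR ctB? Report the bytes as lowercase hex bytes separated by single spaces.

da 70 69 cf c8 cb 0d a9 a6 0f

ctA ⊕ ctB = (M1 ⊕ K) ⊕ (M2 ⊕ K) = M1 ⊕ M2 — the shared key cancels under XOR.
  2 ^ 216 = 218
 63 ^  79 = 112
119 ^  30 = 105
 40 ^ 231 = 207
223 ^  23 = 200
169 ^  98 = 203
 33 ^  44 =  13
205 ^ 100 = 169
 40 ^ 142 = 166
168 ^ 167 =  15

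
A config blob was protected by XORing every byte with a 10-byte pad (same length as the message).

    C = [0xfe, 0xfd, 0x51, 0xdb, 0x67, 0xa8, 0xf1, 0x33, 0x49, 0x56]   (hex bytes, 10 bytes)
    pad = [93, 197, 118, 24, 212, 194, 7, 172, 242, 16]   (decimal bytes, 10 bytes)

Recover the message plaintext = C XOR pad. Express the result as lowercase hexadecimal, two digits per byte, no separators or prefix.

a33827c3b36af69fbb46

byte 0: 11111110 ⊕ 01011101 = 10100011
byte 1: 11111101 ⊕ 11000101 = 00111000
byte 2: 01010001 ⊕ 01110110 = 00100111
byte 3: 11011011 ⊕ 00011000 = 11000011
byte 4: 01100111 ⊕ 11010100 = 10110011
byte 5: 10101000 ⊕ 11000010 = 01101010
byte 6: 11110001 ⊕ 00000111 = 11110110
byte 7: 00110011 ⊕ 10101100 = 10011111
byte 8: 01001001 ⊕ 11110010 = 10111011
byte 9: 01010110 ⊕ 00010000 = 01000110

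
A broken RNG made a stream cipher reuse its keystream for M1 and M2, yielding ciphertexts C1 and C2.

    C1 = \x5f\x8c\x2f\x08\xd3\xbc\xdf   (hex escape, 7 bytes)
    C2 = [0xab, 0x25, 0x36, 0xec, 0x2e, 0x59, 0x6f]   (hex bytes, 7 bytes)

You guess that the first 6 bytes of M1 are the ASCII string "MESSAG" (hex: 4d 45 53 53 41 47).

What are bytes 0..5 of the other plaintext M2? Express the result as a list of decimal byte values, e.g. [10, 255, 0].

[185, 236, 74, 183, 188, 162]

First, C1 ⊕ C2 = (M1 ⊕ K) ⊕ (M2 ⊕ K) = M1 ⊕ M2, so the key drops out. Then M2 = (M1 ⊕ M2) ⊕ M1 over the first 6 bytes.
byte 0: (5f XOR ab) XOR 4d = f4 XOR 4d = b9
byte 1: (8c XOR 25) XOR 45 = a9 XOR 45 = ec
byte 2: (2f XOR 36) XOR 53 = 19 XOR 53 = 4a
byte 3: (08 XOR ec) XOR 53 = e4 XOR 53 = b7
byte 4: (d3 XOR 2e) XOR 41 = fd XOR 41 = bc
byte 5: (bc XOR 59) XOR 47 = e5 XOR 47 = a2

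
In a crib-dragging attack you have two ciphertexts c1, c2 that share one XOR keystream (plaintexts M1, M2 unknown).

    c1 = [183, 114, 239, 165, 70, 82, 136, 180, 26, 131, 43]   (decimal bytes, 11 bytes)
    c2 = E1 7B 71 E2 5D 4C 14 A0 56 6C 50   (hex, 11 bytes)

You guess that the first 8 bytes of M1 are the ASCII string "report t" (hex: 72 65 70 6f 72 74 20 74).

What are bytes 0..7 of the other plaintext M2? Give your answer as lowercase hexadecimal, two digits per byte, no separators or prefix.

246cee28696abc60

First, c1 ⊕ c2 = (M1 ⊕ K) ⊕ (M2 ⊕ K) = M1 ⊕ M2, so the key drops out. Then M2 = (M1 ⊕ M2) ⊕ M1 over the first 8 bytes.
byte 0: (b7 xor e1) xor 72 = 56 xor 72 = 24
byte 1: (72 xor 7b) xor 65 = 09 xor 65 = 6c
byte 2: (ef xor 71) xor 70 = 9e xor 70 = ee
byte 3: (a5 xor e2) xor 6f = 47 xor 6f = 28
byte 4: (46 xor 5d) xor 72 = 1b xor 72 = 69
byte 5: (52 xor 4c) xor 74 = 1e xor 74 = 6a
byte 6: (88 xor 14) xor 20 = 9c xor 20 = bc
byte 7: (b4 xor a0) xor 74 = 14 xor 74 = 60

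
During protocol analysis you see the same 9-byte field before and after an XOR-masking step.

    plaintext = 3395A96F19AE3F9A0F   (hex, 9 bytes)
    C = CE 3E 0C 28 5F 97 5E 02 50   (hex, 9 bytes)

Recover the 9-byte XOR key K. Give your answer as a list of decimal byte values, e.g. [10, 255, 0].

[253, 171, 165, 71, 70, 57, 97, 152, 95]

Since C = plaintext ⊕ K, XORing both sides with plaintext gives K = plaintext ⊕ C.
33 ^ ce = fd
95 ^ 3e = ab
a9 ^ 0c = a5
6f ^ 28 = 47
19 ^ 5f = 46
ae ^ 97 = 39
3f ^ 5e = 61
9a ^ 02 = 98
0f ^ 50 = 5f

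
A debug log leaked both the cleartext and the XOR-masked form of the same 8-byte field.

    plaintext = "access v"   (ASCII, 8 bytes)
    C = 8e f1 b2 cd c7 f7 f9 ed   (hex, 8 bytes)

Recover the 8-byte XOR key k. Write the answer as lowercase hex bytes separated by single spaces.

Since C = plaintext ⊕ k, XORing both sides with plaintext gives k = plaintext ⊕ C.
 97 ^ 142 = 239
 99 ^ 241 = 146
 99 ^ 178 = 209
101 ^ 205 = 168
115 ^ 199 = 180
115 ^ 247 = 132
 32 ^ 249 = 217
118 ^ 237 = 155

ef 92 d1 a8 b4 84 d9 9b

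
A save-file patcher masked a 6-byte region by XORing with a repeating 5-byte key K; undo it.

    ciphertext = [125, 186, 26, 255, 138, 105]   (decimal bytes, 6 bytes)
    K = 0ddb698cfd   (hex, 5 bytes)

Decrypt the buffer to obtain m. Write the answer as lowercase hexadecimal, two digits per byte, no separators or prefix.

706173737764

The 5-byte key repeats, so the effective keystream is 0d db 69 8c fd 0d.
byte 0: 01111101 XOR 00001101 = 01110000
byte 1: 10111010 XOR 11011011 = 01100001
byte 2: 00011010 XOR 01101001 = 01110011
byte 3: 11111111 XOR 10001100 = 01110011
byte 4: 10001010 XOR 11111101 = 01110111
byte 5: 01101001 XOR 00001101 = 01100100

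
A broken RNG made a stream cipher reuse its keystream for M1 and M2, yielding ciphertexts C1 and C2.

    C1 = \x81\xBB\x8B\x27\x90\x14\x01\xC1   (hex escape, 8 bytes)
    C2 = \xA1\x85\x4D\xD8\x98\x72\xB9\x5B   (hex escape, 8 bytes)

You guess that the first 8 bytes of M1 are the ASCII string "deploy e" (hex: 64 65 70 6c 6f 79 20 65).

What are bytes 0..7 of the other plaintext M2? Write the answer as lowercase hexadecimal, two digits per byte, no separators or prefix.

445bb693671f98ff

First, C1 ⊕ C2 = (M1 ⊕ K) ⊕ (M2 ⊕ K) = M1 ⊕ M2, so the key drops out. Then M2 = (M1 ⊕ M2) ⊕ M1 over the first 8 bytes.
byte 0: (81 ^ a1) ^ 64 = 20 ^ 64 = 44
byte 1: (bb ^ 85) ^ 65 = 3e ^ 65 = 5b
byte 2: (8b ^ 4d) ^ 70 = c6 ^ 70 = b6
byte 3: (27 ^ d8) ^ 6c = ff ^ 6c = 93
byte 4: (90 ^ 98) ^ 6f = 08 ^ 6f = 67
byte 5: (14 ^ 72) ^ 79 = 66 ^ 79 = 1f
byte 6: (01 ^ b9) ^ 20 = b8 ^ 20 = 98
byte 7: (c1 ^ 5b) ^ 65 = 9a ^ 65 = ff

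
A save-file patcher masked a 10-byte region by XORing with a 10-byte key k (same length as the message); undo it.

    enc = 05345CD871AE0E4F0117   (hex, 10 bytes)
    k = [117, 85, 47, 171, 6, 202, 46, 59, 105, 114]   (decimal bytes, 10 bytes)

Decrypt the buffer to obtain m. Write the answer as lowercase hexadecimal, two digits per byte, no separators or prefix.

XOR is its own inverse, so applying the key byte-wise gives the result directly.
05 ⊕ 75 = 70
34 ⊕ 55 = 61
5c ⊕ 2f = 73
d8 ⊕ ab = 73
71 ⊕ 06 = 77
ae ⊕ ca = 64
0e ⊕ 2e = 20
4f ⊕ 3b = 74
01 ⊕ 69 = 68
17 ⊕ 72 = 65

70617373776420746865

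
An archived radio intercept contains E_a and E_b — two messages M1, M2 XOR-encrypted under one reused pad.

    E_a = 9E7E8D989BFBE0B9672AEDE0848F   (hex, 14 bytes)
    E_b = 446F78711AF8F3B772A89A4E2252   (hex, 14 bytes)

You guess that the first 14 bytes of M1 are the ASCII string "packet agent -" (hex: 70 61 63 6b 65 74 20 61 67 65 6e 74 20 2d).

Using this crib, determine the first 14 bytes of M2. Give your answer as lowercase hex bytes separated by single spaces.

aa 70 96 82 e4 77 33 6f 72 e7 19 da 86 f0

First, E_a ⊕ E_b = (M1 ⊕ K) ⊕ (M2 ⊕ K) = M1 ⊕ M2, so the key drops out. Then M2 = (M1 ⊕ M2) ⊕ M1 over the first 14 bytes.
byte 0: (9e ⊕ 44) ⊕ 70 = da ⊕ 70 = aa
byte 1: (7e ⊕ 6f) ⊕ 61 = 11 ⊕ 61 = 70
byte 2: (8d ⊕ 78) ⊕ 63 = f5 ⊕ 63 = 96
byte 3: (98 ⊕ 71) ⊕ 6b = e9 ⊕ 6b = 82
byte 4: (9b ⊕ 1a) ⊕ 65 = 81 ⊕ 65 = e4
byte 5: (fb ⊕ f8) ⊕ 74 = 03 ⊕ 74 = 77
byte 6: (e0 ⊕ f3) ⊕ 20 = 13 ⊕ 20 = 33
byte 7: (b9 ⊕ b7) ⊕ 61 = 0e ⊕ 61 = 6f
byte 8: (67 ⊕ 72) ⊕ 67 = 15 ⊕ 67 = 72
byte 9: (2a ⊕ a8) ⊕ 65 = 82 ⊕ 65 = e7
byte 10: (ed ⊕ 9a) ⊕ 6e = 77 ⊕ 6e = 19
byte 11: (e0 ⊕ 4e) ⊕ 74 = ae ⊕ 74 = da
byte 12: (84 ⊕ 22) ⊕ 20 = a6 ⊕ 20 = 86
byte 13: (8f ⊕ 52) ⊕ 2d = dd ⊕ 2d = f0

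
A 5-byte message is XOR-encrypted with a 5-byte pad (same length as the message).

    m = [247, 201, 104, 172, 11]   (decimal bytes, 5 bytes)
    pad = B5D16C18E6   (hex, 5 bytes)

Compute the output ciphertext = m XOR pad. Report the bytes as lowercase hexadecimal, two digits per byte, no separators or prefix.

421804b4ed

XOR is its own inverse, so applying the key byte-wise gives the result directly.
f7 ^ b5 = 42
c9 ^ d1 = 18
68 ^ 6c = 04
ac ^ 18 = b4
0b ^ e6 = ed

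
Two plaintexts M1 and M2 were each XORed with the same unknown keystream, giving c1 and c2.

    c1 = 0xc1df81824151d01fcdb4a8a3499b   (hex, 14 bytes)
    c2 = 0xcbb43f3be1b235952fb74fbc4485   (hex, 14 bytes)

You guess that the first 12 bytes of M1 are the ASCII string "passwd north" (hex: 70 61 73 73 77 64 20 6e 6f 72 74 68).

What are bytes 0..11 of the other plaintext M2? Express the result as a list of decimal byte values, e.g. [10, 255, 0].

[122, 10, 205, 202, 215, 135, 197, 228, 141, 113, 147, 119]

First, c1 ⊕ c2 = (M1 ⊕ K) ⊕ (M2 ⊕ K) = M1 ⊕ M2, so the key drops out. Then M2 = (M1 ⊕ M2) ⊕ M1 over the first 12 bytes.
byte 0: (c1 ^ cb) ^ 70 = 0a ^ 70 = 7a
byte 1: (df ^ b4) ^ 61 = 6b ^ 61 = 0a
byte 2: (81 ^ 3f) ^ 73 = be ^ 73 = cd
byte 3: (82 ^ 3b) ^ 73 = b9 ^ 73 = ca
byte 4: (41 ^ e1) ^ 77 = a0 ^ 77 = d7
byte 5: (51 ^ b2) ^ 64 = e3 ^ 64 = 87
byte 6: (d0 ^ 35) ^ 20 = e5 ^ 20 = c5
byte 7: (1f ^ 95) ^ 6e = 8a ^ 6e = e4
byte 8: (cd ^ 2f) ^ 6f = e2 ^ 6f = 8d
byte 9: (b4 ^ b7) ^ 72 = 03 ^ 72 = 71
byte 10: (a8 ^ 4f) ^ 74 = e7 ^ 74 = 93
byte 11: (a3 ^ bc) ^ 68 = 1f ^ 68 = 77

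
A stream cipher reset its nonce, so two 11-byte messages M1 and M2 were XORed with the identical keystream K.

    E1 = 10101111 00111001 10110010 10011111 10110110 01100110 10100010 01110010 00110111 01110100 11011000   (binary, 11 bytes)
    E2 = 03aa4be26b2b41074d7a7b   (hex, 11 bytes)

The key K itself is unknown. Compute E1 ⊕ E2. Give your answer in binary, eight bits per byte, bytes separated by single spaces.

E1 ⊕ E2 = (M1 ⊕ K) ⊕ (M2 ⊕ K) = M1 ⊕ M2 — the shared key cancels under XOR.
af xor 03 = ac
39 xor aa = 93
b2 xor 4b = f9
9f xor e2 = 7d
b6 xor 6b = dd
66 xor 2b = 4d
a2 xor 41 = e3
72 xor 07 = 75
37 xor 4d = 7a
74 xor 7a = 0e
d8 xor 7b = a3

10101100 10010011 11111001 01111101 11011101 01001101 11100011 01110101 01111010 00001110 10100011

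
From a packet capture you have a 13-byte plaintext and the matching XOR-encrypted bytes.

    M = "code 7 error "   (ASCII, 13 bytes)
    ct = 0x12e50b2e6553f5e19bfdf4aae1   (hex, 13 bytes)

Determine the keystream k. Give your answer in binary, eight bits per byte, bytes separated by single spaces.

01110001 10001010 01101111 01001011 01000101 01100100 11010101 10000100 11101001 10001111 10011011 11011000 11000001

Since ct = M ⊕ k, XORing both sides with M gives k = M ⊕ ct.
byte 0: 63 XOR 12 = 71
byte 1: 6f XOR e5 = 8a
byte 2: 64 XOR 0b = 6f
byte 3: 65 XOR 2e = 4b
byte 4: 20 XOR 65 = 45
byte 5: 37 XOR 53 = 64
byte 6: 20 XOR f5 = d5
byte 7: 65 XOR e1 = 84
byte 8: 72 XOR 9b = e9
byte 9: 72 XOR fd = 8f
byte 10: 6f XOR f4 = 9b
byte 11: 72 XOR aa = d8
byte 12: 20 XOR e1 = c1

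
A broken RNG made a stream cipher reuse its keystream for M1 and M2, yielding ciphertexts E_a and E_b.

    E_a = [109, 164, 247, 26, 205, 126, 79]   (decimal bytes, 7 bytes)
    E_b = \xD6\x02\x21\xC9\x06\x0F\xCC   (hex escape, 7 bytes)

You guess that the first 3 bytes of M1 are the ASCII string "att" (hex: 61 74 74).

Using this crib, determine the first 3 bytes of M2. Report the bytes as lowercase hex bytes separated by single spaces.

First, E_a ⊕ E_b = (M1 ⊕ K) ⊕ (M2 ⊕ K) = M1 ⊕ M2, so the key drops out. Then M2 = (M1 ⊕ M2) ⊕ M1 over the first 3 bytes.
byte 0: (6d ⊕ d6) ⊕ 61 = bb ⊕ 61 = da
byte 1: (a4 ⊕ 02) ⊕ 74 = a6 ⊕ 74 = d2
byte 2: (f7 ⊕ 21) ⊕ 74 = d6 ⊕ 74 = a2

da d2 a2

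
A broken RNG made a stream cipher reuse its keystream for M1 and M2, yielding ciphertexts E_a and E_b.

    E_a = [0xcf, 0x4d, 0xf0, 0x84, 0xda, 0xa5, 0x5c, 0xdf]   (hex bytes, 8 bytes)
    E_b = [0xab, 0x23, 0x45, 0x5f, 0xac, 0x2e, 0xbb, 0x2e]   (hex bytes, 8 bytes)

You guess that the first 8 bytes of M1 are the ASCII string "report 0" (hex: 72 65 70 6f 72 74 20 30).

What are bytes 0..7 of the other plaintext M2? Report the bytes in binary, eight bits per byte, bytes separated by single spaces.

First, E_a ⊕ E_b = (M1 ⊕ K) ⊕ (M2 ⊕ K) = M1 ⊕ M2, so the key drops out. Then M2 = (M1 ⊕ M2) ⊕ M1 over the first 8 bytes.
byte 0: (cf xor ab) xor 72 = 64 xor 72 = 16
byte 1: (4d xor 23) xor 65 = 6e xor 65 = 0b
byte 2: (f0 xor 45) xor 70 = b5 xor 70 = c5
byte 3: (84 xor 5f) xor 6f = db xor 6f = b4
byte 4: (da xor ac) xor 72 = 76 xor 72 = 04
byte 5: (a5 xor 2e) xor 74 = 8b xor 74 = ff
byte 6: (5c xor bb) xor 20 = e7 xor 20 = c7
byte 7: (df xor 2e) xor 30 = f1 xor 30 = c1

00010110 00001011 11000101 10110100 00000100 11111111 11000111 11000001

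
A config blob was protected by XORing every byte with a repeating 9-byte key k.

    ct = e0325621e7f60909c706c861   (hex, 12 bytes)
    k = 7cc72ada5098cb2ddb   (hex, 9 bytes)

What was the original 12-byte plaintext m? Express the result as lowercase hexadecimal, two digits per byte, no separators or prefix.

9cf57cfbb76ec2241c7a0f4b

The 9-byte key repeats, so the effective keystream is 7c c7 2a da 50 98 cb 2d db 7c c7 2a.
byte 0: e0 ^ 7c = 9c
byte 1: 32 ^ c7 = f5
byte 2: 56 ^ 2a = 7c
byte 3: 21 ^ da = fb
byte 4: e7 ^ 50 = b7
byte 5: f6 ^ 98 = 6e
byte 6: 09 ^ cb = c2
byte 7: 09 ^ 2d = 24
byte 8: c7 ^ db = 1c
byte 9: 06 ^ 7c = 7a
byte 10: c8 ^ c7 = 0f
byte 11: 61 ^ 2a = 4b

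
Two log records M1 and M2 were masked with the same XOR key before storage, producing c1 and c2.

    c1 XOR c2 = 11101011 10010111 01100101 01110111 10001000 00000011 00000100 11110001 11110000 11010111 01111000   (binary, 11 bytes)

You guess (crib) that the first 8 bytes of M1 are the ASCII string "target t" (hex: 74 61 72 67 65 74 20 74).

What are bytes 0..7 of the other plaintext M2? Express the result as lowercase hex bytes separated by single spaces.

Since c1 ⊕ c2 = M1 ⊕ M2, XORing with the guessed M1 bytes yields the corresponding M2 bytes: M2 = (c1 ⊕ c2) ⊕ M1.
235 ⊕ 116 = 159
151 ⊕  97 = 246
101 ⊕ 114 =  23
119 ⊕ 103 =  16
136 ⊕ 101 = 237
  3 ⊕ 116 = 119
  4 ⊕  32 =  36
241 ⊕ 116 = 133

9f f6 17 10 ed 77 24 85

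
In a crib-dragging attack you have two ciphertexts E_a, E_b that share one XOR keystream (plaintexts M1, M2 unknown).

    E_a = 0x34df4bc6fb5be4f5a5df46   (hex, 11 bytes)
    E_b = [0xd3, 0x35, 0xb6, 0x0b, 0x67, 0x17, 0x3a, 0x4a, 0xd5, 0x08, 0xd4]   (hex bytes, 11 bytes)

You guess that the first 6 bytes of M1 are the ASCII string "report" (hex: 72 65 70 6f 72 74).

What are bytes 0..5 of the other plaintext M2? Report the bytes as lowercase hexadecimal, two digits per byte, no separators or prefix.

First, E_a ⊕ E_b = (M1 ⊕ K) ⊕ (M2 ⊕ K) = M1 ⊕ M2, so the key drops out. Then M2 = (M1 ⊕ M2) ⊕ M1 over the first 6 bytes.
byte 0: (34 xor d3) xor 72 = e7 xor 72 = 95
byte 1: (df xor 35) xor 65 = ea xor 65 = 8f
byte 2: (4b xor b6) xor 70 = fd xor 70 = 8d
byte 3: (c6 xor 0b) xor 6f = cd xor 6f = a2
byte 4: (fb xor 67) xor 72 = 9c xor 72 = ee
byte 5: (5b xor 17) xor 74 = 4c xor 74 = 38

958f8da2ee38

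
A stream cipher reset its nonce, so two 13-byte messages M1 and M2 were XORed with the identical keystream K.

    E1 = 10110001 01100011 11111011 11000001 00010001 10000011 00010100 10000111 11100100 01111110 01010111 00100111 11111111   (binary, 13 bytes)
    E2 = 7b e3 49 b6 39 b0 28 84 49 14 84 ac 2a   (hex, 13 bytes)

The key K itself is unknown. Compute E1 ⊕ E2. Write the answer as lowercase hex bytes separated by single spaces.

E1 ⊕ E2 = (M1 ⊕ K) ⊕ (M2 ⊕ K) = M1 ⊕ M2 — the shared key cancels under XOR.
b1 XOR 7b = ca
63 XOR e3 = 80
fb XOR 49 = b2
c1 XOR b6 = 77
11 XOR 39 = 28
83 XOR b0 = 33
14 XOR 28 = 3c
87 XOR 84 = 03
e4 XOR 49 = ad
7e XOR 14 = 6a
57 XOR 84 = d3
27 XOR ac = 8b
ff XOR 2a = d5

ca 80 b2 77 28 33 3c 03 ad 6a d3 8b d5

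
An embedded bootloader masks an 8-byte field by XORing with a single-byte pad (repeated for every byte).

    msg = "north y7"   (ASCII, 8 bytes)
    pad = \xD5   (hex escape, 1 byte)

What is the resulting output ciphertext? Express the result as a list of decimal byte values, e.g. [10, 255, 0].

The 1-byte key repeats, so the effective keystream is d5 d5 d5 d5 d5 d5 d5 d5.
byte 0: 6e xor d5 = bb
byte 1: 6f xor d5 = ba
byte 2: 72 xor d5 = a7
byte 3: 74 xor d5 = a1
byte 4: 68 xor d5 = bd
byte 5: 20 xor d5 = f5
byte 6: 79 xor d5 = ac
byte 7: 37 xor d5 = e2

[187, 186, 167, 161, 189, 245, 172, 226]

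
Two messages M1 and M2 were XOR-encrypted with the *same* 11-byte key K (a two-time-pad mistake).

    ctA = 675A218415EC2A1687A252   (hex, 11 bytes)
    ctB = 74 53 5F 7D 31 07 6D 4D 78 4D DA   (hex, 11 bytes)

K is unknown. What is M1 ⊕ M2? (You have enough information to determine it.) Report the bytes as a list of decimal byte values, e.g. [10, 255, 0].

ctA ⊕ ctB = (M1 ⊕ K) ⊕ (M2 ⊕ K) = M1 ⊕ M2 — the shared key cancels under XOR.
103 XOR 116 =  19
 90 XOR  83 =   9
 33 XOR  95 = 126
132 XOR 125 = 249
 21 XOR  49 =  36
236 XOR   7 = 235
 42 XOR 109 =  71
 22 XOR  77 =  91
135 XOR 120 = 255
162 XOR  77 = 239
 82 XOR 218 = 136

[19, 9, 126, 249, 36, 235, 71, 91, 255, 239, 136]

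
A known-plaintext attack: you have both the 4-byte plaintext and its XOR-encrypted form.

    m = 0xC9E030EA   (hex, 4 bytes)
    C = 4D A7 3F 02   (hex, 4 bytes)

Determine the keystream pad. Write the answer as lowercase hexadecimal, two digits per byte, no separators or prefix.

84470fe8

Since C = m ⊕ pad, XORing both sides with m gives pad = m ⊕ C.
c9 xor 4d = 84
e0 xor a7 = 47
30 xor 3f = 0f
ea xor 02 = e8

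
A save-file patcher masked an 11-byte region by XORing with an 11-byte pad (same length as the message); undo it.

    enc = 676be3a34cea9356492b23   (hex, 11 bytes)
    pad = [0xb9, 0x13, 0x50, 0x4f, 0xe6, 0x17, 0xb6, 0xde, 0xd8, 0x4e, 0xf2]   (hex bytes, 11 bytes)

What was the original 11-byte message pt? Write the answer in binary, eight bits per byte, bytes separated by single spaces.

XOR is its own inverse, so applying the key byte-wise gives the result directly.
01100111 xor 10111001 = 11011110
01101011 xor 00010011 = 01111000
11100011 xor 01010000 = 10110011
10100011 xor 01001111 = 11101100
01001100 xor 11100110 = 10101010
11101010 xor 00010111 = 11111101
10010011 xor 10110110 = 00100101
01010110 xor 11011110 = 10001000
01001001 xor 11011000 = 10010001
00101011 xor 01001110 = 01100101
00100011 xor 11110010 = 11010001

11011110 01111000 10110011 11101100 10101010 11111101 00100101 10001000 10010001 01100101 11010001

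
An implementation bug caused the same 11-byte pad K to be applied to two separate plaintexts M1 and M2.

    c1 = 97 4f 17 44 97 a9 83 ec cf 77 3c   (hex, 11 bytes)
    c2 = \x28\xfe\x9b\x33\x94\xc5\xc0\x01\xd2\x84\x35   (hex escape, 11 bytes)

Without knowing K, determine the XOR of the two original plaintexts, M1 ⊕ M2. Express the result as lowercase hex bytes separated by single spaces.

bf b1 8c 77 03 6c 43 ed 1d f3 09

c1 ⊕ c2 = (M1 ⊕ K) ⊕ (M2 ⊕ K) = M1 ⊕ M2 — the shared key cancels under XOR.
10010111 XOR 00101000 = 10111111
01001111 XOR 11111110 = 10110001
00010111 XOR 10011011 = 10001100
01000100 XOR 00110011 = 01110111
10010111 XOR 10010100 = 00000011
10101001 XOR 11000101 = 01101100
10000011 XOR 11000000 = 01000011
11101100 XOR 00000001 = 11101101
11001111 XOR 11010010 = 00011101
01110111 XOR 10000100 = 11110011
00111100 XOR 00110101 = 00001001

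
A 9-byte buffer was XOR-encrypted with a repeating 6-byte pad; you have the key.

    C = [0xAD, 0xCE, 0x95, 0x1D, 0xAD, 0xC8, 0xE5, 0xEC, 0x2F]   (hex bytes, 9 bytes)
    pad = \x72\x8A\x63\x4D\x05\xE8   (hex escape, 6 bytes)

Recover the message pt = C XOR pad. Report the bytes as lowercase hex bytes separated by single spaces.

The 6-byte key repeats, so the effective keystream is 72 8a 63 4d 05 e8 72 8a 63.
byte 0: 10101101 XOR 01110010 = 11011111
byte 1: 11001110 XOR 10001010 = 01000100
byte 2: 10010101 XOR 01100011 = 11110110
byte 3: 00011101 XOR 01001101 = 01010000
byte 4: 10101101 XOR 00000101 = 10101000
byte 5: 11001000 XOR 11101000 = 00100000
byte 6: 11100101 XOR 01110010 = 10010111
byte 7: 11101100 XOR 10001010 = 01100110
byte 8: 00101111 XOR 01100011 = 01001100

df 44 f6 50 a8 20 97 66 4c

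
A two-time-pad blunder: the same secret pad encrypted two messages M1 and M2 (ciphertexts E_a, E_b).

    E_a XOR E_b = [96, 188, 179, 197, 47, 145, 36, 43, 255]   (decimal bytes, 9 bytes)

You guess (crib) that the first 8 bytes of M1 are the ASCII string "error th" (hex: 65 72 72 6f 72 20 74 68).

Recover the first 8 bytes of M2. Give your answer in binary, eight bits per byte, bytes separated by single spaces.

00000101 11001110 11000001 10101010 01011101 10110001 01010000 01000011

Since E_a ⊕ E_b = M1 ⊕ M2, XORing with the guessed M1 bytes yields the corresponding M2 bytes: M2 = (E_a ⊕ E_b) ⊕ M1.
01100000 XOR 01100101 = 00000101
10111100 XOR 01110010 = 11001110
10110011 XOR 01110010 = 11000001
11000101 XOR 01101111 = 10101010
00101111 XOR 01110010 = 01011101
10010001 XOR 00100000 = 10110001
00100100 XOR 01110100 = 01010000
00101011 XOR 01101000 = 01000011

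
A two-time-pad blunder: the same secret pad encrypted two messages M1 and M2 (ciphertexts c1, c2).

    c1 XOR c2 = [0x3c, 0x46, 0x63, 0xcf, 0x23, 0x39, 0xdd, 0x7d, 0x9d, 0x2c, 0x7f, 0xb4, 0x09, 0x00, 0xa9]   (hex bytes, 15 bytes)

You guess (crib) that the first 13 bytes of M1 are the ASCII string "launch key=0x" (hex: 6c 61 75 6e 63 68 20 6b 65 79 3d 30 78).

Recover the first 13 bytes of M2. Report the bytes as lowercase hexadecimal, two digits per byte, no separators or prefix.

502716a14051fd16f855428471

Since c1 ⊕ c2 = M1 ⊕ M2, XORing with the guessed M1 bytes yields the corresponding M2 bytes: M2 = (c1 ⊕ c2) ⊕ M1.
00111100 ^ 01101100 = 01010000
01000110 ^ 01100001 = 00100111
01100011 ^ 01110101 = 00010110
11001111 ^ 01101110 = 10100001
00100011 ^ 01100011 = 01000000
00111001 ^ 01101000 = 01010001
11011101 ^ 00100000 = 11111101
01111101 ^ 01101011 = 00010110
10011101 ^ 01100101 = 11111000
00101100 ^ 01111001 = 01010101
01111111 ^ 00111101 = 01000010
10110100 ^ 00110000 = 10000100
00001001 ^ 01111000 = 01110001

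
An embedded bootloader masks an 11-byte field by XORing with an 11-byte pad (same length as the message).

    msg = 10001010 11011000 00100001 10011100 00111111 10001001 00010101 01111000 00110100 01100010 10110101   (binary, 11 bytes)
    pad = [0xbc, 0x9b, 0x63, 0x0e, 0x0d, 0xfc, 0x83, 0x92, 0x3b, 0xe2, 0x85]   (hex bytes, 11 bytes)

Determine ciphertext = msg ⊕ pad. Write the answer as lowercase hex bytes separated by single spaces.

byte 0: 138 xor 188 =  54
byte 1: 216 xor 155 =  67
byte 2:  33 xor  99 =  66
byte 3: 156 xor  14 = 146
byte 4:  63 xor  13 =  50
byte 5: 137 xor 252 = 117
byte 6:  21 xor 131 = 150
byte 7: 120 xor 146 = 234
byte 8:  52 xor  59 =  15
byte 9:  98 xor 226 = 128
byte 10: 181 xor 133 =  48

36 43 42 92 32 75 96 ea 0f 80 30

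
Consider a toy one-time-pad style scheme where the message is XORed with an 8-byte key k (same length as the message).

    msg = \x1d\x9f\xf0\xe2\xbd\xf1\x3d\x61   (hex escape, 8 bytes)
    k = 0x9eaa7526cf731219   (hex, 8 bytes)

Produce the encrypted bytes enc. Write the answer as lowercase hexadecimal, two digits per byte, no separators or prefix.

XOR is its own inverse, so applying the key byte-wise gives the result directly.
1d ⊕ 9e = 83
9f ⊕ aa = 35
f0 ⊕ 75 = 85
e2 ⊕ 26 = c4
bd ⊕ cf = 72
f1 ⊕ 73 = 82
3d ⊕ 12 = 2f
61 ⊕ 19 = 78

833585c472822f78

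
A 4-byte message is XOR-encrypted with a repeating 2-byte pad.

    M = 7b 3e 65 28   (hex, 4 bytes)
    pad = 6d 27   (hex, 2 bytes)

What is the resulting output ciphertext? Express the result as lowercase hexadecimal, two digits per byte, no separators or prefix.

The 2-byte key repeats, so the effective keystream is 6d 27 6d 27.
byte 0: 01111011 ^ 01101101 = 00010110
byte 1: 00111110 ^ 00100111 = 00011001
byte 2: 01100101 ^ 01101101 = 00001000
byte 3: 00101000 ^ 00100111 = 00001111

1619080f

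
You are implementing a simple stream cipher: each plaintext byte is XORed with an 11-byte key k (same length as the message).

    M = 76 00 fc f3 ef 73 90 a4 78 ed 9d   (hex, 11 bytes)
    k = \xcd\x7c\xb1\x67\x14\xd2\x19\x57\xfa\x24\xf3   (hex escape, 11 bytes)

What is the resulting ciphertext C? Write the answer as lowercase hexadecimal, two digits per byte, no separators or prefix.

bb7c4d94fba189f382c96e

76 ⊕ cd = bb
00 ⊕ 7c = 7c
fc ⊕ b1 = 4d
f3 ⊕ 67 = 94
ef ⊕ 14 = fb
73 ⊕ d2 = a1
90 ⊕ 19 = 89
a4 ⊕ 57 = f3
78 ⊕ fa = 82
ed ⊕ 24 = c9
9d ⊕ f3 = 6e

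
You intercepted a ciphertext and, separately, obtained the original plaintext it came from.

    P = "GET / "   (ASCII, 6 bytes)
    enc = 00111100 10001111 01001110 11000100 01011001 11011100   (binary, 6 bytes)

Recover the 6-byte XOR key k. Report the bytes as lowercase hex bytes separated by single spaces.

Since enc = P ⊕ k, XORing both sides with P gives k = P ⊕ enc.
byte 0: 01000111 ^ 00111100 = 01111011
byte 1: 01000101 ^ 10001111 = 11001010
byte 2: 01010100 ^ 01001110 = 00011010
byte 3: 00100000 ^ 11000100 = 11100100
byte 4: 00101111 ^ 01011001 = 01110110
byte 5: 00100000 ^ 11011100 = 11111100

7b ca 1a e4 76 fc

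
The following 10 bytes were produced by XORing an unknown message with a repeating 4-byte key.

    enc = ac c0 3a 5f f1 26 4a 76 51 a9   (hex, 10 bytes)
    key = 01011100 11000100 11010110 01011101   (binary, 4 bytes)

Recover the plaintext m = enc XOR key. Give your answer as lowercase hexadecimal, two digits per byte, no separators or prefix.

The 4-byte key repeats, so the effective keystream is 5c c4 d6 5d 5c c4 d6 5d 5c c4.
byte 0: 10101100 xor 01011100 = 11110000
byte 1: 11000000 xor 11000100 = 00000100
byte 2: 00111010 xor 11010110 = 11101100
byte 3: 01011111 xor 01011101 = 00000010
byte 4: 11110001 xor 01011100 = 10101101
byte 5: 00100110 xor 11000100 = 11100010
byte 6: 01001010 xor 11010110 = 10011100
byte 7: 01110110 xor 01011101 = 00101011
byte 8: 01010001 xor 01011100 = 00001101
byte 9: 10101001 xor 11000100 = 01101101

f004ec02ade29c2b0d6d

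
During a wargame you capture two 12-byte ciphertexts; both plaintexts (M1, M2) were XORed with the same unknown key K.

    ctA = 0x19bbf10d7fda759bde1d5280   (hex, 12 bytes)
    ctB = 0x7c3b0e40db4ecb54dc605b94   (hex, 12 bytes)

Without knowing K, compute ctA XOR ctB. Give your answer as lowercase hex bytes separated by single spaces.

65 80 ff 4d a4 94 be cf 02 7d 09 14

ctA ⊕ ctB = (M1 ⊕ K) ⊕ (M2 ⊕ K) = M1 ⊕ M2 — the shared key cancels under XOR.
19 ^ 7c = 65
bb ^ 3b = 80
f1 ^ 0e = ff
0d ^ 40 = 4d
7f ^ db = a4
da ^ 4e = 94
75 ^ cb = be
9b ^ 54 = cf
de ^ dc = 02
1d ^ 60 = 7d
52 ^ 5b = 09
80 ^ 94 = 14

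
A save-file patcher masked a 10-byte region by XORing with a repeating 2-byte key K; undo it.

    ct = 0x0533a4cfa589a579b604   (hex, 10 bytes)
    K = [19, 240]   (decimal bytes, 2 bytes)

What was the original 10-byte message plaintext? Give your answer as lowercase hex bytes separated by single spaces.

The 2-byte key repeats, so the effective keystream is 13 f0 13 f0 13 f0 13 f0 13 f0.
byte 0:   5 ^  19 =  22
byte 1:  51 ^ 240 = 195
byte 2: 164 ^  19 = 183
byte 3: 207 ^ 240 =  63
byte 4: 165 ^  19 = 182
byte 5: 137 ^ 240 = 121
byte 6: 165 ^  19 = 182
byte 7: 121 ^ 240 = 137
byte 8: 182 ^  19 = 165
byte 9:   4 ^ 240 = 244

16 c3 b7 3f b6 79 b6 89 a5 f4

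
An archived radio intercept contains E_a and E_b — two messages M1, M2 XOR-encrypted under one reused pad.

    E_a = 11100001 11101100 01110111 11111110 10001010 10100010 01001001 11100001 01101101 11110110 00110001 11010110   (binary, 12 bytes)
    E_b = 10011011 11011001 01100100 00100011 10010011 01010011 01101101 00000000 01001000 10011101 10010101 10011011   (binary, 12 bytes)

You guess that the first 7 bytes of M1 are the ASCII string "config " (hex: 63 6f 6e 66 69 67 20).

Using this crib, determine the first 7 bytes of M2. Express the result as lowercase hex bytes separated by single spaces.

19 5a 7d bb 70 96 04

First, E_a ⊕ E_b = (M1 ⊕ K) ⊕ (M2 ⊕ K) = M1 ⊕ M2, so the key drops out. Then M2 = (M1 ⊕ M2) ⊕ M1 over the first 7 bytes.
byte 0: (e1 ^ 9b) ^ 63 = 7a ^ 63 = 19
byte 1: (ec ^ d9) ^ 6f = 35 ^ 6f = 5a
byte 2: (77 ^ 64) ^ 6e = 13 ^ 6e = 7d
byte 3: (fe ^ 23) ^ 66 = dd ^ 66 = bb
byte 4: (8a ^ 93) ^ 69 = 19 ^ 69 = 70
byte 5: (a2 ^ 53) ^ 67 = f1 ^ 67 = 96
byte 6: (49 ^ 6d) ^ 20 = 24 ^ 20 = 04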